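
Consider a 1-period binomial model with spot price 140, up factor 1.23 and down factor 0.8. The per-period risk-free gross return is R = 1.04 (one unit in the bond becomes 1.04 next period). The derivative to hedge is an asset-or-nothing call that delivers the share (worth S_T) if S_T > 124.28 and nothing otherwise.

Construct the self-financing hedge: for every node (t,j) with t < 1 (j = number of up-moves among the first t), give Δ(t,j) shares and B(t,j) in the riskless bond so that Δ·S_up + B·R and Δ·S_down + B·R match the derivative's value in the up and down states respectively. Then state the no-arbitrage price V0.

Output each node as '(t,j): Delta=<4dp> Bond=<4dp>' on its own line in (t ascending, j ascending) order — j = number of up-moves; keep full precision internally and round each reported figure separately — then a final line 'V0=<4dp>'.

Under the risk-neutral measure, an up-move has probability p* = (R−d)/(u−d) = 0.5581 and values discount at R = 1.04.
Terminal payoffs: V(1,0)=0.0000, V(1,1)=172.2000
Node (0,0) S=140.0000: V=(p*·172.2000+(1−p*)·0.0000)/1.04=92.4150; Δ=(172.2000−0.0000)/(172.2000−112.0000)=2.8605; B=V−Δ·S=-308.0501
The time-0 hedge costs 92.4150, which is the no-arbitrage price.

(0,0): Delta=2.8605 Bond=-308.0501
V0=92.4150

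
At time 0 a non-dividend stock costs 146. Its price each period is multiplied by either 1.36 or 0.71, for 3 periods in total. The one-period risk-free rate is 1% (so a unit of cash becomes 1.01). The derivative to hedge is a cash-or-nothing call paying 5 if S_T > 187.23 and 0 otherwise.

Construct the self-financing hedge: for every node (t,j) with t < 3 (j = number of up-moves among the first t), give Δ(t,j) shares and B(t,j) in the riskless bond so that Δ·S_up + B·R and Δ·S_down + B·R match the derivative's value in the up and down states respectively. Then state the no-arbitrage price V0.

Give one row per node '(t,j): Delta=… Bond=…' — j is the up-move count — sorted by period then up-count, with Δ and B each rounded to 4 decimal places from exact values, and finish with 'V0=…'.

(0,0): Delta=0.0257 Bond=-1.6010
(1,0): Delta=0.0339 Bond=-2.4710
(1,1): Delta=0.0207 Bond=-0.6207
(2,0): Delta=0.0000 Bond=0.0000
(2,1): Delta=0.0546 Bond=-5.4075
(2,2): Delta=0.0000 Bond=4.9505
V0=2.1470

The replicating-portfolio and risk-neutral prices coincide; use p* = (1.01−0.71)/(1.36−0.71) = 0.4615 for the latter.
Payoff layer (t=3): V(3,0)=0.0000, V(3,1)=0.0000, V(3,2)=5.0000, V(3,3)=5.0000
Node (2,0) S=73.5986: V=(p*·0.0000+(1−p*)·0.0000)/1.01=0.0000; Δ=(0.0000−0.0000)/(100.0941−52.2550)=0.0000; B=V−Δ·S=0.0000
Node (2,1) S=140.9776: V=(p*·5.0000+(1−p*)·0.0000)/1.01=2.2848; Δ=(5.0000−0.0000)/(191.7295−100.0941)=0.0546; B=V−Δ·S=-5.4075
Node (2,2) S=270.0416: V=(p*·5.0000+(1−p*)·5.0000)/1.01=4.9505; Δ=(5.0000−5.0000)/(367.2566−191.7295)=0.0000; B=V−Δ·S=4.9505
Node (1,0) S=103.6600: V=(p*·2.2848+(1−p*)·0.0000)/1.01=1.0441; Δ=(2.2848−0.0000)/(140.9776−73.5986)=0.0339; B=V−Δ·S=-2.4710
Node (1,1) S=198.5600: V=(p*·4.9505+(1−p*)·2.2848)/1.01=3.4803; Δ=(4.9505−2.2848)/(270.0416−140.9776)=0.0207; B=V−Δ·S=-0.6207
Node (0,0) S=146.0000: V=(p*·3.4803+(1−p*)·1.0441)/1.01=2.1470; Δ=(3.4803−1.0441)/(198.5600−103.6600)=0.0257; B=V−Δ·S=-1.6010
Each (Δ,B) replicates both successor values, so the strategy is self-financing and V0 is arbitrage-free.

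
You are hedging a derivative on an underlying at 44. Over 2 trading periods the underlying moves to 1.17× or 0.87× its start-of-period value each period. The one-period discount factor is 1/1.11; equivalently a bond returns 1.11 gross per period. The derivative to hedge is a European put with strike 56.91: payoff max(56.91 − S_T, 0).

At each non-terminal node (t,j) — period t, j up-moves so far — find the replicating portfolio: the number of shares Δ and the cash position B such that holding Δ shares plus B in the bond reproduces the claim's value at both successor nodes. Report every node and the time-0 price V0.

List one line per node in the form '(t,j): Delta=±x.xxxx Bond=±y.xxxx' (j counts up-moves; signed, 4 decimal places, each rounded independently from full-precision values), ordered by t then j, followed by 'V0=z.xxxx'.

No-arbitrage ⇒ martingale measure with p* = (R−d)/(u−d) = 0.8000.
At expiry t=2: V(2,0)=23.6064, V(2,1)=12.1224, V(2,2)=0.0000
(1,0): S=38.2800. Δ = (V_up−V_dn)/(S_up−S_dn) = (12.1224−23.6064)/(44.7876−33.3036) = -1.0000. V = [p*·12.1224 + (1−p*)·23.6064]/1.11 = 12.9903. B = V − Δ·S = 51.2703.
(1,1): S=51.4800. Δ = (V_up−V_dn)/(S_up−S_dn) = (0.0000−12.1224)/(60.2316−44.7876) = -0.7849. V = [p*·0.0000 + (1−p*)·12.1224]/1.11 = 2.1842. B = V − Δ·S = 42.5922.
(0,0): S=44.0000. Δ = (V_up−V_dn)/(S_up−S_dn) = (2.1842−12.9903)/(51.4800−38.2800) = -0.8186. V = [p*·2.1842 + (1−p*)·12.9903]/1.11 = 3.9148. B = V − Δ·S = 39.9350.
Self-financing check: at every node Δ·S+B equals the discounted successor values.

(0,0): Delta=-0.8186 Bond=39.9350
(1,0): Delta=-1.0000 Bond=51.2703
(1,1): Delta=-0.7849 Bond=42.5922
V0=3.9148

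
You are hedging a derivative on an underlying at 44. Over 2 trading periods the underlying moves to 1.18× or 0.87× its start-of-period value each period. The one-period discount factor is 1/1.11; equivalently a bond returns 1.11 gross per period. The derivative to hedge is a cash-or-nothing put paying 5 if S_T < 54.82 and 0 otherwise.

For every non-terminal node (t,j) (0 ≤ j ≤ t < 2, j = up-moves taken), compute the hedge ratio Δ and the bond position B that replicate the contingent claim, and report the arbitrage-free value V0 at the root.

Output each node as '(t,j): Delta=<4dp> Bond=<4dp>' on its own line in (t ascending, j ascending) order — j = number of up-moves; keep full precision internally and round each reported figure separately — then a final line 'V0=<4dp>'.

No-arbitrage ⇒ martingale measure with p* = (R−d)/(u−d) = 0.7742.
Terminal values V(2,·): V(2,0)=5.0000, V(2,1)=5.0000, V(2,2)=0.0000
  t=1,j=0: stock 38.2800 → up 45.1704 (V=5.0000), down 33.3036 (V=5.0000). Price 4.5045; hedge Δ=0.0000, bond B=4.5045.
  t=1,j=1: stock 51.9200 → up 61.2656 (V=0.0000), down 45.1704 (V=5.0000). Price 1.0171; hedge Δ=-0.3107, bond B=17.1462.
  t=0,j=0: stock 44.0000 → up 51.9200 (V=1.0171), down 38.2800 (V=4.5045). Price 1.6258; hedge Δ=-0.2557, bond B=12.8753.
Check: Δ(0,0)·S0 + B(0,0) = 1.6258 = V0.

(0,0): Delta=-0.2557 Bond=12.8753
(1,0): Delta=0.0000 Bond=4.5045
(1,1): Delta=-0.3107 Bond=17.1462
V0=1.6258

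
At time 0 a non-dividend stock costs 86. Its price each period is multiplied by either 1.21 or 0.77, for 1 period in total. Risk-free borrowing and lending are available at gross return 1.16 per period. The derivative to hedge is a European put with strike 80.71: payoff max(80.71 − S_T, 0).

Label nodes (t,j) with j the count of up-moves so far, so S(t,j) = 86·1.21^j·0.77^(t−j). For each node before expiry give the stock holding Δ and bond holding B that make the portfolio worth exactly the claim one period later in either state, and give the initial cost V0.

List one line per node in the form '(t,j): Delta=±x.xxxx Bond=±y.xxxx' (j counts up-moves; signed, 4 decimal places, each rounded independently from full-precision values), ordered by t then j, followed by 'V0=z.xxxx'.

No-arbitrage ⇒ martingale measure with p* = (R−d)/(u−d) = 0.8864.
At expiry t=1: V(1,0)=14.4900, V(1,1)=0.0000
  t=0,j=0: stock 86.0000 → up 104.0600 (V=0.0000), down 66.2200 (V=14.4900). Price 1.4195; hedge Δ=-0.3829, bond B=34.3513.
Each (Δ,B) replicates both successor values, so the strategy is self-financing and V0 is arbitrage-free.

(0,0): Delta=-0.3829 Bond=34.3513
V0=1.4195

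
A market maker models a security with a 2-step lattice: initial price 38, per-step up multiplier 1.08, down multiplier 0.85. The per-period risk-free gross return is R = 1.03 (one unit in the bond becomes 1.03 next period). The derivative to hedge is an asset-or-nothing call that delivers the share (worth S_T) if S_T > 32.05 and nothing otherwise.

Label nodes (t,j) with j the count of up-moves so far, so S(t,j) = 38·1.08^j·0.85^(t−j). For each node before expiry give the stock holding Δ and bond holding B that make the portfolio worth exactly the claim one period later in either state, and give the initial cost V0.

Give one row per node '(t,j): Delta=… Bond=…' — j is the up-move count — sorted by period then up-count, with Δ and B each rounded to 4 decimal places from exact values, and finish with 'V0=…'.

(0,0): Delta=1.6630 Bond=-26.4171
(1,0): Delta=4.6957 Bond=-125.1642
(1,1): Delta=1.0000 Bond=0.0000
V0=36.7770

No-arbitrage ⇒ martingale measure with p* = (R−d)/(u−d) = 0.7826.
Terminal payoffs: V(2,0)=0.0000, V(2,1)=34.8840, V(2,2)=44.3232
  t=1,j=0: stock 32.3000 → up 34.8840 (V=34.8840), down 27.4550 (V=0.0000). Price 26.5054; hedge Δ=4.6957, bond B=-125.1642.
  t=1,j=1: stock 41.0400 → up 44.3232 (V=44.3232), down 34.8840 (V=34.8840). Price 41.0400; hedge Δ=1.0000, bond B=0.0000.
  t=0,j=0: stock 38.0000 → up 41.0400 (V=41.0400), down 32.3000 (V=26.5054). Price 36.7770; hedge Δ=1.6630, bond B=-26.4171.
Each (Δ,B) replicates both successor values, so the strategy is self-financing and V0 is arbitrage-free.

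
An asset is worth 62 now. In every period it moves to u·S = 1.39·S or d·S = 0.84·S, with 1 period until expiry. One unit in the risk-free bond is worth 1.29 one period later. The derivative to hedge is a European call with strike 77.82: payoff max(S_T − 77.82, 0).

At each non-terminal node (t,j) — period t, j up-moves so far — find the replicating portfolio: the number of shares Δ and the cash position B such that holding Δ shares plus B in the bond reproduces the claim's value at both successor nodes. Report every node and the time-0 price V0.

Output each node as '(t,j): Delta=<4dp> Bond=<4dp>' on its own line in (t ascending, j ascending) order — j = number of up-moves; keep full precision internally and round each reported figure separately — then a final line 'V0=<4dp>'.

Since d<R<u, set p* = (R−d)/(u−d) = 0.8182; price each node as the discounted p*-expectation of its children.
Payoff layer (t=1): V(1,0)=0.0000, V(1,1)=8.3600
(0,0): S=62.0000. Δ = (V_up−V_dn)/(S_up−S_dn) = (8.3600−0.0000)/(86.1800−52.0800) = 0.2452. V = [p*·8.3600 + (1−p*)·0.0000]/1.29 = 5.3023. B = V − Δ·S = -9.8977.
Root portfolio cost Δ·62+B reproduces V0=5.3023.

(0,0): Delta=0.2452 Bond=-9.8977
V0=5.3023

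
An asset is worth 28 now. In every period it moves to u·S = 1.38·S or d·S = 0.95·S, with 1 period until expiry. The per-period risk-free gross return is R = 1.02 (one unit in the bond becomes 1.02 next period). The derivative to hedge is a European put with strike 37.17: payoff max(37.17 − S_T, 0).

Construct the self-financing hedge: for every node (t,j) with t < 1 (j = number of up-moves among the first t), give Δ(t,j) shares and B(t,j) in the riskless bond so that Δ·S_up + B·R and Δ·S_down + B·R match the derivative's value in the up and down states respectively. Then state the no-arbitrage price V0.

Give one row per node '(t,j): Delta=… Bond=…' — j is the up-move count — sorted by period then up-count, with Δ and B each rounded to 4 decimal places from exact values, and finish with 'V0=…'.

Risk-neutral probability p* = (R−d)/(u−d) = (1.02−0.95)/(1.38−0.95) = 0.1628.
Terminal payoffs: V(1,0)=10.5700, V(1,1)=0.0000
  t=0,j=0: stock 28.0000 → up 38.6400 (V=0.0000), down 26.6000 (V=10.5700). Price 8.6758; hedge Δ=-0.8779, bond B=33.2572.
Self-financing check: at every node Δ·S+B equals the discounted successor values.

(0,0): Delta=-0.8779 Bond=33.2572
V0=8.6758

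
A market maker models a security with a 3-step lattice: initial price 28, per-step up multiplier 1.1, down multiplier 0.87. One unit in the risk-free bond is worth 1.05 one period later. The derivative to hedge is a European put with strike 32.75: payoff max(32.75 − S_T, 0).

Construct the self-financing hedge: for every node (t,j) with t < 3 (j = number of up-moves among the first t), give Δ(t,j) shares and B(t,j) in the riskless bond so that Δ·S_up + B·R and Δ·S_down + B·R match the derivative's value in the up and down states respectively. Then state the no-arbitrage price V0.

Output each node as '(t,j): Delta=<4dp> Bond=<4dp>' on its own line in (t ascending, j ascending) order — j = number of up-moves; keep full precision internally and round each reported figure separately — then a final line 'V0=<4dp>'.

Since d<R<u, set p* = (R−d)/(u−d) = 0.7826; price each node as the discounted p*-expectation of its children.
Payoff layer (t=3): V(3,0)=14.3119, V(3,1)=9.4375, V(3,2)=3.2744, V(3,3)=0.0000
  t=2,j=0: stock 21.1932 → up 23.3125 (V=9.4375), down 18.4381 (V=14.3119). Price 9.9973; hedge Δ=-1.0000, bond B=31.1905.
  t=2,j=1: stock 26.7960 → up 29.4756 (V=3.2744), down 23.3125 (V=9.4375). Price 4.3945; hedge Δ=-1.0000, bond B=31.1905.
  t=2,j=2: stock 33.8800 → up 37.2680 (V=0.0000), down 29.4756 (V=3.2744). Price 0.6779; hedge Δ=-0.4202, bond B=14.9145.
  t=1,j=0: stock 24.3600 → up 26.7960 (V=4.3945), down 21.1932 (V=9.9973). Price 5.3452; hedge Δ=-1.0000, bond B=29.7052.
  t=1,j=1: stock 30.8000 → up 33.8800 (V=0.6779), down 26.7960 (V=4.3945). Price 1.4151; hedge Δ=-0.5246, bond B=17.5740.
  t=0,j=0: stock 28.0000 → up 30.8000 (V=1.4151), down 24.3600 (V=5.3452). Price 2.1614; hedge Δ=-0.6103, bond B=19.2488.
Self-financing check: at every node Δ·S+B equals the discounted successor values.

(0,0): Delta=-0.6103 Bond=19.2488
(1,0): Delta=-1.0000 Bond=29.7052
(1,1): Delta=-0.5246 Bond=17.5740
(2,0): Delta=-1.0000 Bond=31.1905
(2,1): Delta=-1.0000 Bond=31.1905
(2,2): Delta=-0.4202 Bond=14.9145
V0=2.1614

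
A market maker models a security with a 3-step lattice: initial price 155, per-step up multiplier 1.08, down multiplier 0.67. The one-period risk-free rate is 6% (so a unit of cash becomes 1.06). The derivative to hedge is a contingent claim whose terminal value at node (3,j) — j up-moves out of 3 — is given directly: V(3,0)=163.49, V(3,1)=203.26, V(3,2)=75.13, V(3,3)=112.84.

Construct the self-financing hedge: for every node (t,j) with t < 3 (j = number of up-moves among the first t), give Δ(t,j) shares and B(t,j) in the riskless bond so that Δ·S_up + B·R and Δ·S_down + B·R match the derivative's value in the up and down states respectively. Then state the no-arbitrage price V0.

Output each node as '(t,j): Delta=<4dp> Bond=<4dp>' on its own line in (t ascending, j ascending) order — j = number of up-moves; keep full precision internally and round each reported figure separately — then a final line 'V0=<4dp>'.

(0,0): Delta=0.3126 Bond=42.6100
(1,0): Delta=-2.6575 Bond=353.6126
(1,1): Delta=0.4071 Bond=29.3489
(2,0): Delta=1.3941 Bond=92.9245
(2,1): Delta=-2.7864 Bond=389.2860
(2,2): Delta=0.5087 Bond=12.7418
V0=91.0706

No-arbitrage ⇒ martingale measure with p* = (R−d)/(u−d) = 0.9512.
Terminal values V(3,·): V(3,0)=163.4900, V(3,1)=203.2600, V(3,2)=75.1300, V(3,3)=112.8400
Node (2,0) S=69.5795: V=(p*·203.2600+(1−p*)·163.4900)/1.06=189.9245; Δ=(203.2600−163.4900)/(75.1459−46.6183)=1.3941; B=V−Δ·S=92.9245
Node (2,1) S=112.1580: V=(p*·75.1300+(1−p*)·203.2600)/1.06=76.7738; Δ=(75.1300−203.2600)/(121.1306−75.1459)=-2.7864; B=V−Δ·S=389.2860
Node (2,2) S=180.7920: V=(p*·112.8400+(1−p*)·75.1300)/1.06=104.7174; Δ=(112.8400−75.1300)/(195.2554−121.1306)=0.5087; B=V−Δ·S=12.7418
Node (1,0) S=103.8500: V=(p*·76.7738+(1−p*)·189.9245)/1.06=77.6352; Δ=(76.7738−189.9245)/(112.1580−69.5795)=-2.6575; B=V−Δ·S=353.6126
Node (1,1) S=167.4000: V=(p*·104.7174+(1−p*)·76.7738)/1.06=97.5041; Δ=(104.7174−76.7738)/(180.7920−112.1580)=0.4071; B=V−Δ·S=29.3489
Node (0,0) S=155.0000: V=(p*·97.5041+(1−p*)·77.6352)/1.06=91.0706; Δ=(97.5041−77.6352)/(167.4000−103.8500)=0.3126; B=V−Δ·S=42.6100
The time-0 hedge costs 91.0706, which is the no-arbitrage price.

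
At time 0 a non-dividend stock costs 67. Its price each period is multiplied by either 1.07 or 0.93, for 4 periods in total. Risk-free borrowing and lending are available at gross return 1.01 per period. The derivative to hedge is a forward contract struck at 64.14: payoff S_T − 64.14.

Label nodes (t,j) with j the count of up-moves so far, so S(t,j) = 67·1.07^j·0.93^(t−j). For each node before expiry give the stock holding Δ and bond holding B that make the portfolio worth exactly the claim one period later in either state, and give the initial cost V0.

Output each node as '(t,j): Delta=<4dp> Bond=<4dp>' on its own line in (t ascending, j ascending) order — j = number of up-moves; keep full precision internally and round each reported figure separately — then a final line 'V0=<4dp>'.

Under the risk-neutral measure, an up-move has probability p* = (R−d)/(u−d) = 0.5714 and values discount at R = 1.01.
Terminal payoffs: V(4,0)=-14.0205, V(4,1)=-6.4756, V(4,2)=2.2050, V(4,3)=12.1924, V(4,4)=23.6833
  t=3,j=0: stock 53.8919 → up 57.6644 (V=-6.4756), down 50.1195 (V=-14.0205). Price -9.6130; hedge Δ=1.0000, bond B=-63.5050.
  t=3,j=1: stock 62.0047 → up 66.3450 (V=2.2050), down 57.6644 (V=-6.4756). Price -1.5003; hedge Δ=1.0000, bond B=-63.5050.
  t=3,j=2: stock 71.3387 → up 76.3324 (V=12.1924), down 66.3450 (V=2.2050). Price 7.8338; hedge Δ=1.0000, bond B=-63.5050.
  t=3,j=3: stock 82.0779 → up 87.8233 (V=23.6833), down 76.3324 (V=12.1924). Price 18.5729; hedge Δ=1.0000, bond B=-63.5050.
  t=2,j=0: stock 57.9483 → up 62.0047 (V=-1.5003), down 53.8919 (V=-9.6130). Price -4.9279; hedge Δ=1.0000, bond B=-62.8762.
  t=2,j=1: stock 66.6717 → up 71.3387 (V=7.8338), down 62.0047 (V=-1.5003). Price 3.7955; hedge Δ=1.0000, bond B=-62.8762.
  t=2,j=2: stock 76.7083 → up 82.0779 (V=18.5729), down 71.3387 (V=7.8338). Price 13.8321; hedge Δ=1.0000, bond B=-62.8762.
  t=1,j=0: stock 62.3100 → up 66.6717 (V=3.7955), down 57.9483 (V=-4.9279). Price 0.0563; hedge Δ=1.0000, bond B=-62.2537.
  t=1,j=1: stock 71.6900 → up 76.7083 (V=13.8321), down 66.6717 (V=3.7955). Price 9.4363; hedge Δ=1.0000, bond B=-62.2537.
  t=0,j=0: stock 67.0000 → up 71.6900 (V=9.4363), down 62.3100 (V=0.0563). Price 5.3627; hedge Δ=1.0000, bond B=-61.6373.
Self-financing check: at every node Δ·S+B equals the discounted successor values.

(0,0): Delta=1.0000 Bond=-61.6373
(1,0): Delta=1.0000 Bond=-62.2537
(1,1): Delta=1.0000 Bond=-62.2537
(2,0): Delta=1.0000 Bond=-62.8762
(2,1): Delta=1.0000 Bond=-62.8762
(2,2): Delta=1.0000 Bond=-62.8762
(3,0): Delta=1.0000 Bond=-63.5050
(3,1): Delta=1.0000 Bond=-63.5050
(3,2): Delta=1.0000 Bond=-63.5050
(3,3): Delta=1.0000 Bond=-63.5050
V0=5.3627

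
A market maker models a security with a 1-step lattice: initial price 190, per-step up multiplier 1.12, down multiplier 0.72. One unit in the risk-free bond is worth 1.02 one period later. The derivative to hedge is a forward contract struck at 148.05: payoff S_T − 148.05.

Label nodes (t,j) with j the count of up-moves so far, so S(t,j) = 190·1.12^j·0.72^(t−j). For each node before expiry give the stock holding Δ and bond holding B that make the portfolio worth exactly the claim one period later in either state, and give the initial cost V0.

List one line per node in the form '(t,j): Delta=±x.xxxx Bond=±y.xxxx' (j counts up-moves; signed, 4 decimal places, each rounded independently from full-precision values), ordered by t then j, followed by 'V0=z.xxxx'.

Risk-neutral probability p* = (R−d)/(u−d) = (1.02−0.72)/(1.12−0.72) = 0.7500.
Terminal values V(1,·): V(1,0)=-11.2500, V(1,1)=64.7500
Node (0,0) S=190.0000: V=(p*·64.7500+(1−p*)·-11.2500)/1.02=44.8529; Δ=(64.7500−-11.2500)/(212.8000−136.8000)=1.0000; B=V−Δ·S=-145.1471
Self-financing check: at every node Δ·S+B equals the discounted successor values.

(0,0): Delta=1.0000 Bond=-145.1471
V0=44.8529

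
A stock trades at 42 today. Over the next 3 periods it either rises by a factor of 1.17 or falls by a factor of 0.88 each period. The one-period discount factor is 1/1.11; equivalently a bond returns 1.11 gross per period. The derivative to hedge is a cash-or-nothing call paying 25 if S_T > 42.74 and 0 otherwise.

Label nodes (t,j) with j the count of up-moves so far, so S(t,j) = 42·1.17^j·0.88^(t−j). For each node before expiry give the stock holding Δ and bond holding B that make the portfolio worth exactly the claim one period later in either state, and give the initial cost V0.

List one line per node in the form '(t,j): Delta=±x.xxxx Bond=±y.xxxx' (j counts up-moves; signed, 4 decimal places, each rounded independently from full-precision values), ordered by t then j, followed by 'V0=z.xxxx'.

Under the risk-neutral measure, an up-move has probability p* = (R−d)/(u−d) = 0.7931 and values discount at R = 1.11.
Payoff layer (t=3): V(3,0)=0.0000, V(3,1)=0.0000, V(3,2)=25.0000, V(3,3)=25.0000
Node (2,0) S=32.5248: V=(p*·0.0000+(1−p*)·0.0000)/1.11=0.0000; Δ=(0.0000−0.0000)/(38.0540−28.6218)=0.0000; B=V−Δ·S=0.0000
Node (2,1) S=43.2432: V=(p*·25.0000+(1−p*)·0.0000)/1.11=17.8627; Δ=(25.0000−0.0000)/(50.5945−38.0540)=1.9935; B=V−Δ·S=-68.3442
Node (2,2) S=57.4938: V=(p*·25.0000+(1−p*)·25.0000)/1.11=22.5225; Δ=(25.0000−25.0000)/(67.2677−50.5945)=0.0000; B=V−Δ·S=22.5225
Node (1,0) S=36.9600: V=(p*·17.8627+(1−p*)·0.0000)/1.11=12.7630; Δ=(17.8627−0.0000)/(43.2432−32.5248)=1.6665; B=V−Δ·S=-48.8325
Node (1,1) S=49.1400: V=(p*·22.5225+(1−p*)·17.8627)/1.11=19.4220; Δ=(22.5225−17.8627)/(57.4938−43.2432)=0.3270; B=V−Δ·S=3.3536
Node (0,0) S=42.0000: V=(p*·19.4220+(1−p*)·12.7630)/1.11=16.2561; Δ=(19.4220−12.7630)/(49.1400−36.9600)=0.5467; B=V−Δ·S=-6.7059
The time-0 hedge costs 16.2561, which is the no-arbitrage price.

(0,0): Delta=0.5467 Bond=-6.7059
(1,0): Delta=1.6665 Bond=-48.8325
(1,1): Delta=0.3270 Bond=3.3536
(2,0): Delta=0.0000 Bond=0.0000
(2,1): Delta=1.9935 Bond=-68.3442
(2,2): Delta=0.0000 Bond=22.5225
V0=16.2561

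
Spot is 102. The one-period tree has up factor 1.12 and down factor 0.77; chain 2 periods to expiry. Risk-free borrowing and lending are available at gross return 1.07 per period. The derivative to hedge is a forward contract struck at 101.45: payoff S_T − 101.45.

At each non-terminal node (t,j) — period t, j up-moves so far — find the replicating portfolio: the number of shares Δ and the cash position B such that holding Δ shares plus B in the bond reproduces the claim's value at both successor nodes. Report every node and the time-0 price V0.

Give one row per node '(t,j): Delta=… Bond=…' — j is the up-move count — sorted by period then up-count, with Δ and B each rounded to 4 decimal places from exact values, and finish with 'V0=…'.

The replicating-portfolio and risk-neutral prices coincide; use p* = (1.07−0.77)/(1.12−0.77) = 0.8571 for the latter.
At expiry t=2: V(2,0)=-40.9742, V(2,1)=-13.4852, V(2,2)=26.4988
  t=1,j=0: stock 78.5400 → up 87.9648 (V=-13.4852), down 60.4758 (V=-40.9742). Price -16.2731; hedge Δ=1.0000, bond B=-94.8131.
  t=1,j=1: stock 114.2400 → up 127.9488 (V=26.4988), down 87.9648 (V=-13.4852). Price 19.4269; hedge Δ=1.0000, bond B=-94.8131.
  t=0,j=0: stock 102.0000 → up 114.2400 (V=19.4269), down 78.5400 (V=-16.2731). Price 13.3896; hedge Δ=1.0000, bond B=-88.6104.
Self-financing check: at every node Δ·S+B equals the discounted successor values.

(0,0): Delta=1.0000 Bond=-88.6104
(1,0): Delta=1.0000 Bond=-94.8131
(1,1): Delta=1.0000 Bond=-94.8131
V0=13.3896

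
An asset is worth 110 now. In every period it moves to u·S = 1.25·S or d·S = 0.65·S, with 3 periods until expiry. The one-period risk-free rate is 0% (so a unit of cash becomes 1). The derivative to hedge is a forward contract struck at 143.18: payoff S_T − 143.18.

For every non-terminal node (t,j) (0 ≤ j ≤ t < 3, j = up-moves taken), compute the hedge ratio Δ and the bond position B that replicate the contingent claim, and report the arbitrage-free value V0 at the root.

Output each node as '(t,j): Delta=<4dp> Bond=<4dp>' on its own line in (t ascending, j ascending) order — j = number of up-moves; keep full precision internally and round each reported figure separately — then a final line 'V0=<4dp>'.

Under the risk-neutral measure, an up-move has probability p* = (R−d)/(u−d) = 0.5833 and values discount at R = 1.
Payoff layer (t=3): V(3,0)=-112.9712, V(3,1)=-85.0863, V(3,2)=-31.4613, V(3,3)=71.6637
Node (2,0) S=46.4750: V=(p*·-85.0863+(1−p*)·-112.9712)/1=-96.7050; Δ=(-85.0863−-112.9712)/(58.0938−30.2088)=1.0000; B=V−Δ·S=-143.1800
Node (2,1) S=89.3750: V=(p*·-31.4613+(1−p*)·-85.0863)/1=-53.8050; Δ=(-31.4613−-85.0863)/(111.7188−58.0938)=1.0000; B=V−Δ·S=-143.1800
Node (2,2) S=171.8750: V=(p*·71.6637+(1−p*)·-31.4613)/1=28.6950; Δ=(71.6637−-31.4613)/(214.8438−111.7188)=1.0000; B=V−Δ·S=-143.1800
Node (1,0) S=71.5000: V=(p*·-53.8050+(1−p*)·-96.7050)/1=-71.6800; Δ=(-53.8050−-96.7050)/(89.3750−46.4750)=1.0000; B=V−Δ·S=-143.1800
Node (1,1) S=137.5000: V=(p*·28.6950+(1−p*)·-53.8050)/1=-5.6800; Δ=(28.6950−-53.8050)/(171.8750−89.3750)=1.0000; B=V−Δ·S=-143.1800
Node (0,0) S=110.0000: V=(p*·-5.6800+(1−p*)·-71.6800)/1=-33.1800; Δ=(-5.6800−-71.6800)/(137.5000−71.5000)=1.0000; B=V−Δ·S=-143.1800
Root portfolio cost Δ·110+B reproduces V0=-33.1800.

(0,0): Delta=1.0000 Bond=-143.1800
(1,0): Delta=1.0000 Bond=-143.1800
(1,1): Delta=1.0000 Bond=-143.1800
(2,0): Delta=1.0000 Bond=-143.1800
(2,1): Delta=1.0000 Bond=-143.1800
(2,2): Delta=1.0000 Bond=-143.1800
V0=-33.1800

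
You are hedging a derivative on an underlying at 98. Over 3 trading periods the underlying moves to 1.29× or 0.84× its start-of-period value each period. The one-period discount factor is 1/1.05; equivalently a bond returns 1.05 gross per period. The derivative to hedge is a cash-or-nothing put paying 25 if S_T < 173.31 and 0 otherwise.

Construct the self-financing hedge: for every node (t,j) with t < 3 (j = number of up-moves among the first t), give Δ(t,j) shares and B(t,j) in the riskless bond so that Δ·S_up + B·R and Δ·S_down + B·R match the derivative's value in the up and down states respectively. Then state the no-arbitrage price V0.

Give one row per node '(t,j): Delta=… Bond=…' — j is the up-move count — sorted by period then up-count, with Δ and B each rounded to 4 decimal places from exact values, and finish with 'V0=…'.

No-arbitrage ⇒ martingale measure with p* = (R−d)/(u−d) = 0.4667.
At expiry t=3: V(3,0)=25.0000, V(3,1)=25.0000, V(3,2)=25.0000, V(3,3)=0.0000
Node (2,0) S=69.1488: V=(p*·25.0000+(1−p*)·25.0000)/1.05=23.8095; Δ=(25.0000−25.0000)/(89.2020−58.0850)=0.0000; B=V−Δ·S=23.8095
Node (2,1) S=106.1928: V=(p*·25.0000+(1−p*)·25.0000)/1.05=23.8095; Δ=(25.0000−25.0000)/(136.9887−89.2020)=0.0000; B=V−Δ·S=23.8095
Node (2,2) S=163.0818: V=(p*·0.0000+(1−p*)·25.0000)/1.05=12.6984; Δ=(0.0000−25.0000)/(210.3755−136.9887)=-0.3407; B=V−Δ·S=68.2540
Node (1,0) S=82.3200: V=(p*·23.8095+(1−p*)·23.8095)/1.05=22.6757; Δ=(23.8095−23.8095)/(106.1928−69.1488)=0.0000; B=V−Δ·S=22.6757
Node (1,1) S=126.4200: V=(p*·12.6984+(1−p*)·23.8095)/1.05=17.7375; Δ=(12.6984−23.8095)/(163.0818−106.1928)=-0.1953; B=V−Δ·S=42.4288
Node (0,0) S=98.0000: V=(p*·17.7375+(1−p*)·22.6757)/1.05=19.4012; Δ=(17.7375−22.6757)/(126.4200−82.3200)=-0.1120; B=V−Δ·S=30.3751
Root portfolio cost Δ·98+B reproduces V0=19.4012.

(0,0): Delta=-0.1120 Bond=30.3751
(1,0): Delta=0.0000 Bond=22.6757
(1,1): Delta=-0.1953 Bond=42.4288
(2,0): Delta=0.0000 Bond=23.8095
(2,1): Delta=0.0000 Bond=23.8095
(2,2): Delta=-0.3407 Bond=68.2540
V0=19.4012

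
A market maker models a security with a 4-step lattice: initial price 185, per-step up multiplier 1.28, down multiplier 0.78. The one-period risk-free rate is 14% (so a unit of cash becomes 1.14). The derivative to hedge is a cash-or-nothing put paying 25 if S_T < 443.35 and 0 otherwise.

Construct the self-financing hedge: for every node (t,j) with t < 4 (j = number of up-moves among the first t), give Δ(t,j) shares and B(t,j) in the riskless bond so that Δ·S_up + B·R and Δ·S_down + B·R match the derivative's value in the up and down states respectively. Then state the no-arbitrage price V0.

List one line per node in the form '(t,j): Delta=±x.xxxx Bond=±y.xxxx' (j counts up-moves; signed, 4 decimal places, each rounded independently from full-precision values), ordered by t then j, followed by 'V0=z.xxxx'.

(0,0): Delta=-0.0681 Bond=23.4207
(1,0): Delta=0.0000 Bond=16.8743
(1,1): Delta=-0.0842 Bond=30.5206
(2,0): Delta=0.0000 Bond=19.2367
(2,1): Delta=0.0000 Bond=19.2367
(2,2): Delta=-0.1042 Bond=40.8433
(3,0): Delta=0.0000 Bond=21.9298
(3,1): Delta=0.0000 Bond=21.9298
(3,2): Delta=0.0000 Bond=21.9298
(3,3): Delta=-0.1289 Bond=56.1404
V0=10.8241

Under the risk-neutral measure, an up-move has probability p* = (R−d)/(u−d) = 0.7200 and values discount at R = 1.14.
At expiry t=4: V(4,0)=25.0000, V(4,1)=25.0000, V(4,2)=25.0000, V(4,3)=25.0000, V(4,4)=0.0000
Node (3,0) S=87.7921: V=(p*·25.0000+(1−p*)·25.0000)/1.14=21.9298; Δ=(25.0000−25.0000)/(112.3739−68.4779)=0.0000; B=V−Δ·S=21.9298
Node (3,1) S=144.0691: V=(p*·25.0000+(1−p*)·25.0000)/1.14=21.9298; Δ=(25.0000−25.0000)/(184.4085−112.3739)=0.0000; B=V−Δ·S=21.9298
Node (3,2) S=236.4211: V=(p*·25.0000+(1−p*)·25.0000)/1.14=21.9298; Δ=(25.0000−25.0000)/(302.6190−184.4085)=0.0000; B=V−Δ·S=21.9298
Node (3,3) S=387.9731: V=(p*·0.0000+(1−p*)·25.0000)/1.14=6.1404; Δ=(0.0000−25.0000)/(496.6056−302.6190)=-0.1289; B=V−Δ·S=56.1404
Node (2,0) S=112.5540: V=(p*·21.9298+(1−p*)·21.9298)/1.14=19.2367; Δ=(21.9298−21.9298)/(144.0691−87.7921)=0.0000; B=V−Δ·S=19.2367
Node (2,1) S=184.7040: V=(p*·21.9298+(1−p*)·21.9298)/1.14=19.2367; Δ=(21.9298−21.9298)/(236.4211−144.0691)=0.0000; B=V−Δ·S=19.2367
Node (2,2) S=303.1040: V=(p*·6.1404+(1−p*)·21.9298)/1.14=9.2644; Δ=(6.1404−21.9298)/(387.9731−236.4211)=-0.1042; B=V−Δ·S=40.8433
Node (1,0) S=144.3000: V=(p*·19.2367+(1−p*)·19.2367)/1.14=16.8743; Δ=(19.2367−19.2367)/(184.7040−112.5540)=0.0000; B=V−Δ·S=16.8743
Node (1,1) S=236.8000: V=(p*·9.2644+(1−p*)·19.2367)/1.14=10.5760; Δ=(9.2644−19.2367)/(303.1040−184.7040)=-0.0842; B=V−Δ·S=30.5206
Node (0,0) S=185.0000: V=(p*·10.5760+(1−p*)·16.8743)/1.14=10.8241; Δ=(10.5760−16.8743)/(236.8000−144.3000)=-0.0681; B=V−Δ·S=23.4207
The time-0 hedge costs 10.8241, which is the no-arbitrage price.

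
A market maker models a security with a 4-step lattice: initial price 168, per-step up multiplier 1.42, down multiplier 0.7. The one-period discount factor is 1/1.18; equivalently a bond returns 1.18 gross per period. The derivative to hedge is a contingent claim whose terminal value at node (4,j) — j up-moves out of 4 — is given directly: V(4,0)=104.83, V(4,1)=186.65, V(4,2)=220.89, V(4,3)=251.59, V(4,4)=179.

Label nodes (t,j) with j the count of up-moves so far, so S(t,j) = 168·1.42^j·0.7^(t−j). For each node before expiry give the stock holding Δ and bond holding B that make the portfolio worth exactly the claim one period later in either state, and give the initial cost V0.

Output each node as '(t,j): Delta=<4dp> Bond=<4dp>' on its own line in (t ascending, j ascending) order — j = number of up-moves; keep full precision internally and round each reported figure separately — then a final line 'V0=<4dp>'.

Risk-neutral probability p* = (R−d)/(u−d) = (1.18−0.7)/(1.42−0.7) = 0.6667.
Terminal values V(4,·): V(4,0)=104.8300, V(4,1)=186.6500, V(4,2)=220.8900, V(4,3)=251.5900, V(4,4)=179.0000
Node (3,0) S=57.6240: V=(p*·186.6500+(1−p*)·104.8300)/1.18=135.0650; Δ=(186.6500−104.8300)/(81.8261−40.3368)=1.9721; B=V−Δ·S=21.4261
Node (3,1) S=116.8944: V=(p*·220.8900+(1−p*)·186.6500)/1.18=177.5226; Δ=(220.8900−186.6500)/(165.9900−81.8261)=0.4068; B=V−Δ·S=129.9670
Node (3,2) S=237.1286: V=(p*·251.5900+(1−p*)·220.8900)/1.18=204.5395; Δ=(251.5900−220.8900)/(336.7227−165.9900)=0.1798; B=V−Δ·S=161.9007
Node (3,3) S=481.0324: V=(p*·179.0000+(1−p*)·251.5900)/1.18=172.2006; Δ=(179.0000−251.5900)/(683.0660−336.7227)=-0.2096; B=V−Δ·S=273.0200
Node (2,0) S=82.3200: V=(p*·177.5226+(1−p*)·135.0650)/1.18=138.4492; Δ=(177.5226−135.0650)/(116.8944−57.6240)=0.7163; B=V−Δ·S=79.4803
Node (2,1) S=166.9920: V=(p*·204.5395+(1−p*)·177.5226)/1.18=165.7067; Δ=(204.5395−177.5226)/(237.1286−116.8944)=0.2247; B=V−Δ·S=128.1832
Node (2,2) S=338.7552: V=(p*·172.2006+(1−p*)·204.5395)/1.18=155.0680; Δ=(172.2006−204.5395)/(481.0324−237.1286)=-0.1326; B=V−Δ·S=199.9832
Node (1,0) S=117.6000: V=(p*·165.7067+(1−p*)·138.4492)/1.18=132.7295; Δ=(165.7067−138.4492)/(166.9920−82.3200)=0.3219; B=V−Δ·S=94.8719
Node (1,1) S=238.5600: V=(p*·155.0680+(1−p*)·165.7067)/1.18=134.4188; Δ=(155.0680−165.7067)/(338.7552−166.9920)=-0.0619; B=V−Δ·S=149.1948
Node (0,0) S=168.0000: V=(p*·134.4188+(1−p*)·132.7295)/1.18=113.4371; Δ=(134.4188−132.7295)/(238.5600−117.6000)=0.0140; B=V−Δ·S=111.0908
The time-0 hedge costs 113.4371, which is the no-arbitrage price.

(0,0): Delta=0.0140 Bond=111.0908
(1,0): Delta=0.3219 Bond=94.8719
(1,1): Delta=-0.0619 Bond=149.1948
(2,0): Delta=0.7163 Bond=79.4803
(2,1): Delta=0.2247 Bond=128.1832
(2,2): Delta=-0.1326 Bond=199.9832
(3,0): Delta=1.9721 Bond=21.4261
(3,1): Delta=0.4068 Bond=129.9670
(3,2): Delta=0.1798 Bond=161.9007
(3,3): Delta=-0.2096 Bond=273.0200
V0=113.4371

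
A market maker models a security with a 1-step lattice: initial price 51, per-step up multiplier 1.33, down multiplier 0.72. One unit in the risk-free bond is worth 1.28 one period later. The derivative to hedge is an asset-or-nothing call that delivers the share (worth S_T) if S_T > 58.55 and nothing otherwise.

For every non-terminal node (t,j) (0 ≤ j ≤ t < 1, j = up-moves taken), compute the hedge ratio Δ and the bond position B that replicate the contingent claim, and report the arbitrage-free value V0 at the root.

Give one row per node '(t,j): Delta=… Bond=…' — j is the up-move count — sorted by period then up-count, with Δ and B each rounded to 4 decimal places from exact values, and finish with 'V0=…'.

Since d<R<u, set p* = (R−d)/(u−d) = 0.9180; price each node as the discounted p*-expectation of its children.
Terminal values V(1,·): V(1,0)=0.0000, V(1,1)=67.8300
Node (0,0) S=51.0000: V=(p*·67.8300+(1−p*)·0.0000)/1.28=48.6486; Δ=(67.8300−0.0000)/(67.8300−36.7200)=2.1803; B=V−Δ·S=-62.5482
Check: Δ(0,0)·S0 + B(0,0) = 48.6486 = V0.

(0,0): Delta=2.1803 Bond=-62.5482
V0=48.6486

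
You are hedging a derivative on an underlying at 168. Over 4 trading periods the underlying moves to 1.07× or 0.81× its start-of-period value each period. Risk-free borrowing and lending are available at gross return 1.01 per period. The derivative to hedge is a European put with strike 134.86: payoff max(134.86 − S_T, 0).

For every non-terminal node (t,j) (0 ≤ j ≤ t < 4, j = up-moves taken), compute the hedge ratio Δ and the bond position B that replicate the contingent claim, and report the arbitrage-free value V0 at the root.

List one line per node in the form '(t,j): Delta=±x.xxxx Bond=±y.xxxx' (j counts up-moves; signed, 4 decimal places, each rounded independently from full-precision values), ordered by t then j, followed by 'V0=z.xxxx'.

No-arbitrage ⇒ martingale measure with p* = (R−d)/(u−d) = 0.7692.
Payoff layer (t=4): V(4,0)=62.5415, V(4,1)=39.3282, V(4,2)=8.6636, V(4,3)=0.0000, V(4,4)=0.0000
(3,0): S=89.2821. Δ = (V_up−V_dn)/(S_up−S_dn) = (39.3282−62.5415)/(95.5318−72.3185) = -1.0000. V = [p*·39.3282 + (1−p*)·62.5415]/1.01 = 44.2427. B = V − Δ·S = 133.5248.
(3,1): S=117.9405. Δ = (V_up−V_dn)/(S_up−S_dn) = (8.6636−39.3282)/(126.1964−95.5318) = -1.0000. V = [p*·8.6636 + (1−p*)·39.3282]/1.01 = 15.5842. B = V − Δ·S = 133.5248.
(3,2): S=155.7980. Δ = (V_up−V_dn)/(S_up−S_dn) = (0.0000−8.6636)/(166.7039−126.1964) = -0.2139. V = [p*·0.0000 + (1−p*)·8.6636]/1.01 = 1.9795. B = V − Δ·S = 35.3011.
(3,3): S=205.8072. Δ = (V_up−V_dn)/(S_up−S_dn) = (0.0000−0.0000)/(220.2137−166.7039) = 0.0000. V = [p*·0.0000 + (1−p*)·0.0000]/1.01 = 0.0000. B = V − Δ·S = 0.0000.
(2,0): S=110.2248. Δ = (V_up−V_dn)/(S_up−S_dn) = (15.5842−44.2427)/(117.9405−89.2821) = -1.0000. V = [p*·15.5842 + (1−p*)·44.2427]/1.01 = 21.9779. B = V − Δ·S = 132.2027.
(2,1): S=145.6056. Δ = (V_up−V_dn)/(S_up−S_dn) = (1.9795−15.5842)/(155.7980−117.9405) = -0.3594. V = [p*·1.9795 + (1−p*)·15.5842]/1.01 = 5.0684. B = V − Δ·S = 57.3942.
(2,2): S=192.3432. Δ = (V_up−V_dn)/(S_up−S_dn) = (0.0000−1.9795)/(205.8072−155.7980) = -0.0396. V = [p*·0.0000 + (1−p*)·1.9795]/1.01 = 0.4523. B = V − Δ·S = 8.0658.
(1,0): S=136.0800. Δ = (V_up−V_dn)/(S_up−S_dn) = (5.0684−21.9779)/(145.6056−110.2248) = -0.4779. V = [p*·5.0684 + (1−p*)·21.9779]/1.01 = 8.8818. B = V − Δ·S = 73.9185.
(1,1): S=179.7600. Δ = (V_up−V_dn)/(S_up−S_dn) = (0.4523−5.0684)/(192.3432−145.6056) = -0.0988. V = [p*·0.4523 + (1−p*)·5.0684]/1.01 = 1.5025. B = V − Δ·S = 19.2567.
(0,0): S=168.0000. Δ = (V_up−V_dn)/(S_up−S_dn) = (1.5025−8.8818)/(179.7600−136.0800) = -0.1689. V = [p*·1.5025 + (1−p*)·8.8818]/1.01 = 3.1737. B = V − Δ·S = 31.5554.
Check: Δ(0,0)·S0 + B(0,0) = 3.1737 = V0.

(0,0): Delta=-0.1689 Bond=31.5554
(1,0): Delta=-0.4779 Bond=73.9185
(1,1): Delta=-0.0988 Bond=19.2567
(2,0): Delta=-1.0000 Bond=132.2027
(2,1): Delta=-0.3594 Bond=57.3942
(2,2): Delta=-0.0396 Bond=8.0658
(3,0): Delta=-1.0000 Bond=133.5248
(3,1): Delta=-1.0000 Bond=133.5248
(3,2): Delta=-0.2139 Bond=35.3011
(3,3): Delta=0.0000 Bond=0.0000
V0=3.1737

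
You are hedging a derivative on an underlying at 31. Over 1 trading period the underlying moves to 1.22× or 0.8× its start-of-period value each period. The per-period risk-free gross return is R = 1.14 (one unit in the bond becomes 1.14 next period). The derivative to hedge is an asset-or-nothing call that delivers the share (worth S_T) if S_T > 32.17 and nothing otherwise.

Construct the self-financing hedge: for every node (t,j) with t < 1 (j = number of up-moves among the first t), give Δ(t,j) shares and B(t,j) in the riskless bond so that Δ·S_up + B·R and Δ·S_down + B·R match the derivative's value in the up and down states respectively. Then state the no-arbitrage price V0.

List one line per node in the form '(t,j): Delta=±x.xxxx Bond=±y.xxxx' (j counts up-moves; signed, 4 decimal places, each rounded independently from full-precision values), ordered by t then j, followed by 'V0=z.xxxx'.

(0,0): Delta=2.9048 Bond=-63.1913
V0=26.8563

Under the risk-neutral measure, an up-move has probability p* = (R−d)/(u−d) = 0.8095 and values discount at R = 1.14.
Terminal values V(1,·): V(1,0)=0.0000, V(1,1)=37.8200
Node (0,0) S=31.0000: V=(p*·37.8200+(1−p*)·0.0000)/1.14=26.8563; Δ=(37.8200−0.0000)/(37.8200−24.8000)=2.9048; B=V−Δ·S=-63.1913
Root portfolio cost Δ·31+B reproduces V0=26.8563.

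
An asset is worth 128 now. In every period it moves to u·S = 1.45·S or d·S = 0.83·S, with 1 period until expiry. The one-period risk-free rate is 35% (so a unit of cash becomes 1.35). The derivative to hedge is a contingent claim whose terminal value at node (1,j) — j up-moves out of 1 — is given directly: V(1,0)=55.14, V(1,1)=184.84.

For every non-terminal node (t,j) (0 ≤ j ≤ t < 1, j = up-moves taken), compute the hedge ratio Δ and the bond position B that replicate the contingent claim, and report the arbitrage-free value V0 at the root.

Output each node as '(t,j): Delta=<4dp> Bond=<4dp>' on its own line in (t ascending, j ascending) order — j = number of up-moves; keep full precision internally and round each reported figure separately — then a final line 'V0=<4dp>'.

Risk-neutral probability p* = (R−d)/(u−d) = (1.35−0.83)/(1.45−0.83) = 0.8387.
Terminal payoffs: V(1,0)=55.1400, V(1,1)=184.8400
Node (0,0) S=128.0000: V=(p*·184.8400+(1−p*)·55.1400)/1.35=121.4227; Δ=(184.8400−55.1400)/(185.6000−106.2400)=1.6343; B=V−Δ·S=-87.7708
The time-0 hedge costs 121.4227, which is the no-arbitrage price.

(0,0): Delta=1.6343 Bond=-87.7708
V0=121.4227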